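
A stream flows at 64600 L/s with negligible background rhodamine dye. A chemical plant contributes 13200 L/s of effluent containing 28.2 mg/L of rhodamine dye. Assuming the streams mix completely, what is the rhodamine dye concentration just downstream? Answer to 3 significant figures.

4.78 mg/L

Mixed concentration C = ΣQC/ΣQ = (64600·0 + 13200·28.20) / 77800 = 372200/77800 = 4.785 mg/L.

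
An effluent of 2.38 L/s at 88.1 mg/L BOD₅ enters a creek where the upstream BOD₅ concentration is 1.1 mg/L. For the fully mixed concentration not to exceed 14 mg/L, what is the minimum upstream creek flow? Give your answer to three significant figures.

13.7 L/s

Set C_mix = 14: (Q·1.100 + 2.380·88.10) / (Q + 2.380) = 14
→ Q = 2.380·(88.10 − 14)/(14 − 1.100) = 13.67 L/s.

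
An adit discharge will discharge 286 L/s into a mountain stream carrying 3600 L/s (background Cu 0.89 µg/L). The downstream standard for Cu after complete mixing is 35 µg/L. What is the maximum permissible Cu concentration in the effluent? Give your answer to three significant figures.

At the limit, (Qr·Cr + Qe·Cₑ)/(Qr + Qe) = 35:
Cₑ = (3886·35 − 3600·0.8900) / 286.0 = 464.4 µg/L.

464 µg/L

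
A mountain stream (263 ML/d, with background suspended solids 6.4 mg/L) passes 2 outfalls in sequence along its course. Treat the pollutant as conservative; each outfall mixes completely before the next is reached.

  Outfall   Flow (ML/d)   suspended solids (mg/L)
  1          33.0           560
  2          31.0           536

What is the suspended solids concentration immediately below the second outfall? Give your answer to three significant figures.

112 mg/L

After outfall 1: Q = 263.0 + 33.00 = 296.0 ML/d; C = (263.0·6.400 + 33.00·560.0)/296.0 = 68.12 mg/L.
After outfall 2: Q = 296.0 + 31.00 = 327.0 ML/d; C = (296.0·68.12 + 31.00·536.0)/327.0 = 112.5 mg/L.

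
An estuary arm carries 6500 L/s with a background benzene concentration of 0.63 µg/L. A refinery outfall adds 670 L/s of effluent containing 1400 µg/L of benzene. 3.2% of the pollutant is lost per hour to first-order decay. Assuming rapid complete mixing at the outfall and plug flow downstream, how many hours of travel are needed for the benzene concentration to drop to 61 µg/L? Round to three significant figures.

23.6 h

Flow-weighted average: C = (6500·0.6300 + 670.0·1400) / 7170 = 942100/7170 = 131.4 µg/L.
3.2%/h lost → k = −ln(1 − 0.032) = 0.03252 h⁻¹.
131.4·exp(−k·t) = 61 → t = ln(131.4/61)/k = 84940 s = 23.59 h.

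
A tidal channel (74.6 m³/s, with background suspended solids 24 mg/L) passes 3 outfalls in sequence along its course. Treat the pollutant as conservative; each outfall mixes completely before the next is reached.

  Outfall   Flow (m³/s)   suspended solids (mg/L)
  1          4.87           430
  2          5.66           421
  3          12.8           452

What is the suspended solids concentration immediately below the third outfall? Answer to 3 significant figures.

Outfall 1: combined Q = 79.47 m³/s; C = (74.60·24.00 + 4.870·430.0)/79.47 = 48.88 mg/L.
Outfall 2: combined Q = 85.13 m³/s; C = (79.47·48.88 + 5.660·421.0)/85.13 = 73.62 mg/L.
Outfall 3: combined Q = 97.93 m³/s; C = (85.13·73.62 + 12.80·452.0)/97.93 = 123.1 mg/L.

123 mg/L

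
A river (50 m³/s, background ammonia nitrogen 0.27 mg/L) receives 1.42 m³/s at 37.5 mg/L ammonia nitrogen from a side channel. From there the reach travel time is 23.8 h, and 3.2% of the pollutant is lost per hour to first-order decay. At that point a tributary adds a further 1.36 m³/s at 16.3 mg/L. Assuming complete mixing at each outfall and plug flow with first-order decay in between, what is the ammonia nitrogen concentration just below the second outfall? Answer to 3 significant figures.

Flow-weighted average: C = (50.00·0.2700 + 1.420·37.50) / 51.42 = 66.75/51.42 = 1.298 mg/L; combined flow 51.42 m³/s.
3.2%/h lost → k = −ln(1 − 0.032) = 0.03252 h⁻¹.
Decay over the reach: 1.298·exp(−kt) = 1.298·0.4611 = 0.5986 mg/L.
Second outfall: C = (51.42·0.5986 + 1.360·16.30)/52.78 = 1.003 mg/L.

1.00 mg/L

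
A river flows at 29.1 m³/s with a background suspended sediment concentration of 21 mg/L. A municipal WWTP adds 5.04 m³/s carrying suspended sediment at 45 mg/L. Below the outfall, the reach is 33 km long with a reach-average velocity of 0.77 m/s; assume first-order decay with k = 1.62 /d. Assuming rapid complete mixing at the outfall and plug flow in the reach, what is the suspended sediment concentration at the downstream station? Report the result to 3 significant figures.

11.0 mg/L

Mass balance: C = (29.10·21.00 + 5.040·45.00) / 34.14 = 837.9/34.14 = 24.54 mg/L.
Travel time t = 33·1000 / 0.77 = 42860 s = 11.90 h.
First-order decay: C = 24.54·exp(−k·t) = 24.54·0.4477 = 10.99 mg/L.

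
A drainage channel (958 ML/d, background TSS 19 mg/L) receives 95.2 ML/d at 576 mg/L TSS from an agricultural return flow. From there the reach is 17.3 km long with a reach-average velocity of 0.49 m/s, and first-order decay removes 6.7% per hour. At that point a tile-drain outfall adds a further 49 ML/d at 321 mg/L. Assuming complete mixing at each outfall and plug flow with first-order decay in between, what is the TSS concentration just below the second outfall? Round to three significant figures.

Conservation of mass: C = (958.0·19.00 + 95.20·576.0) / 1053 = 73040/1053 = 69.35 mg/L; combined flow 1053 ML/d.
Travel time t = 17.3·1000 / 0.49 = 35310 s = 9.807 h.
6.7%/h lost → k = −ln(1 − 0.067) = 0.06935 h⁻¹.
After decay, C = 69.35 × e^(−kt) = 69.35 × 0.5065 = 35.13 mg/L.
At the second outfall, C = (1053·35.13 + 49.00·321.0) / (1053 + 49.00) = 47.84 mg/L.

47.8 mg/L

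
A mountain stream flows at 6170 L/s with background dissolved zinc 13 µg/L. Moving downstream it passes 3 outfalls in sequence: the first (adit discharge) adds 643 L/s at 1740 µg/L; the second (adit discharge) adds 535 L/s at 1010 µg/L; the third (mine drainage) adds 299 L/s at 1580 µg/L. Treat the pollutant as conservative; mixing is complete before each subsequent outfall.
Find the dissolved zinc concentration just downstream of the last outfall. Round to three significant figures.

Outfall 1: combined Q = 6813 L/s; C = (6170·13.00 + 643.0·1740)/6813 = 176.0 µg/L.
Outfall 2: combined Q = 7348 L/s; C = (6813·176.0 + 535.0·1010)/7348 = 236.7 µg/L.
Outfall 3: combined Q = 7647 L/s; C = (7348·236.7 + 299.0·1580)/7647 = 289.2 µg/L.

289 µg/L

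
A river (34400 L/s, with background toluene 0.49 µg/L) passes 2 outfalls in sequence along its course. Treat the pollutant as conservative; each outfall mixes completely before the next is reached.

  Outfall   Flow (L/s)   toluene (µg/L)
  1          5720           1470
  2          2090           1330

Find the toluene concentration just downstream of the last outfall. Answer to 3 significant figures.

265 µg/L

Below outfall 1: Q → 40120 L/s, C = (34400·0.4900 + 5720·1470)/40120 = 210.0 µg/L.
Below outfall 2: Q → 42210 L/s, C = (40120·210.0 + 2090·1330)/42210 = 265.5 µg/L.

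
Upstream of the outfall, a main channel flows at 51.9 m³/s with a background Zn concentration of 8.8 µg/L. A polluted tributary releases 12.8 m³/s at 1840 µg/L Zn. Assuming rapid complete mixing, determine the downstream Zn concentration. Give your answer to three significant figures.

371 µg/L

Mass balance: C = (51.90·8.800 + 12.80·1840) / 64.70 = 24010/64.70 = 371.1 µg/L.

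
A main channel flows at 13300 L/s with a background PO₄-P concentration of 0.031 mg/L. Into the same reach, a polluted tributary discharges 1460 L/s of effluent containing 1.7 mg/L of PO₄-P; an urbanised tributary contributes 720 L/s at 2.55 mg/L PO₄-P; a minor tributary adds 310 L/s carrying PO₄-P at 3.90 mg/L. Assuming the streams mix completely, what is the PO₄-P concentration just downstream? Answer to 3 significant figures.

0.376 mg/L

Conservation of mass: C = (13300·0.03100 + 1460·1.700 + 720.0·2.550 + 310.0·3.900) / 15790 = 5939/15790 = 0.3761 mg/L.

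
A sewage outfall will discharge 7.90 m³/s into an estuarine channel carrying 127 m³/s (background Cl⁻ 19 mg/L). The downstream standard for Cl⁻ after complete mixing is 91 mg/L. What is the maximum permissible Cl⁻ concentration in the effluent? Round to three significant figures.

At the limit, (Qr·Cr + Qe·Cₑ)/(Qr + Qe) = 91:
Cₑ = (134.9·91 − 127.0·19.00) / 7.900 = 1248 mg/L.

1250 mg/L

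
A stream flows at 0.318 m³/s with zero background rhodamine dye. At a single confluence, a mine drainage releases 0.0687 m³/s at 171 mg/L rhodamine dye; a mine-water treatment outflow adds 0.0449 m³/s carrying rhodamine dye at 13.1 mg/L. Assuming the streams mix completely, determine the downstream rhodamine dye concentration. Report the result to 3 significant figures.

28.6 mg/L

Mixed concentration C = ΣQC/ΣQ = (0.3180·0 + 0.06870·171.0 + 0.04490·13.10) / 0.4316 = 12.34/0.4316 = 28.58 mg/L.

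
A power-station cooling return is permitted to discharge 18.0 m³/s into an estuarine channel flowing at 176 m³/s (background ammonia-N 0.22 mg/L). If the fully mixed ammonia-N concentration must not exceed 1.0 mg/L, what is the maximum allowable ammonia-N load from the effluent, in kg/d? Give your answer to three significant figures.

13400 kg/d

Mass balance at the limit: 176.0·0.2200 + 18.00·Cₑ = 194.0·1.0 → Cₑ = 8.627 mg/L.
Load = 18.00 m³/s × 8.627 g/m³ × 86 400 s/d = 13420 kg/d.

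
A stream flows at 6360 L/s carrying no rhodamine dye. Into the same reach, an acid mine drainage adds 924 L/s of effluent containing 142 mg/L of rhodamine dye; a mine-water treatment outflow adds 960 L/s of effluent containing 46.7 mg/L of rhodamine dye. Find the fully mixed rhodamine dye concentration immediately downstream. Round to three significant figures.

21.4 mg/L

Conservation of mass: C = (6360·0 + 924.0·142.0 + 960.0·46.70) / 8244 = 176000/8244 = 21.35 mg/L.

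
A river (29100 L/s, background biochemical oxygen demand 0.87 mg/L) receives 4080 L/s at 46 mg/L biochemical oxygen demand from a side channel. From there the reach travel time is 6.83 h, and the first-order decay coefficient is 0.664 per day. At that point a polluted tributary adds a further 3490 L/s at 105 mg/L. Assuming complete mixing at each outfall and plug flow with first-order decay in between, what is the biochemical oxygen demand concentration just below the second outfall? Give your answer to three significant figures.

14.8 mg/L

Conservation of mass: C = (29100·0.8700 + 4080·46.00) / 33180 = 213000/33180 = 6.419 mg/L; combined flow 33180 L/s.
After decay, C = 6.419 × e^(−kt) = 6.419 × 0.8278 = 5.314 mg/L.
At the second outfall, C = (33180·5.314 + 3490·105.0) / (33180 + 3490) = 14.80 mg/L.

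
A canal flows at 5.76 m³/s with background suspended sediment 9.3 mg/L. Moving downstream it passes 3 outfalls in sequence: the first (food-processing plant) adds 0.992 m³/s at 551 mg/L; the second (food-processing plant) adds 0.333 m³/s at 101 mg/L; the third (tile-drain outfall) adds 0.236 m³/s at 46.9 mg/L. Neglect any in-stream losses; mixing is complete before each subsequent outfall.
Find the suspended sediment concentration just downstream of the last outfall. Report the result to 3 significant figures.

88.1 mg/L

Outfall 1: combined Q = 6.752 m³/s; C = (5.760·9.300 + 0.9920·551.0)/6.752 = 88.89 mg/L.
Outfall 2: combined Q = 7.085 m³/s; C = (6.752·88.89 + 0.3330·101.0)/7.085 = 89.46 mg/L.
Outfall 3: combined Q = 7.321 m³/s; C = (7.085·89.46 + 0.2360·46.90)/7.321 = 88.08 mg/L.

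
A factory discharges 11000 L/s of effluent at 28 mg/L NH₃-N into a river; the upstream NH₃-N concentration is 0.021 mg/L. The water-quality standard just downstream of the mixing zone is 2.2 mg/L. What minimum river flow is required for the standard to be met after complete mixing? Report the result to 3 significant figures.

130000 L/s

Set C_mix = 2.2: (Q·0.02100 + 11000·28.00) / (Q + 11000) = 2.2
→ Q = 11000·(28.00 − 2.2)/(2.2 − 0.02100) = 130200 L/s.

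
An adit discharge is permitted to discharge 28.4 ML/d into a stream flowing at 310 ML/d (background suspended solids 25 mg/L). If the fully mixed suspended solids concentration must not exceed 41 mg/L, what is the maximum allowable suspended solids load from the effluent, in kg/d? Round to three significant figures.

6120 kg/d

Mass balance at the limit: 310.0·25.00 + 28.40·Cₑ = 338.4·41 → Cₑ = 215.6 mg/L.
28.40 ML/d = 0.3287 m³/s. Load = 0.3287 m³/s × 215.6 g/m³ × 86 400 s/d = 6124 kg/d.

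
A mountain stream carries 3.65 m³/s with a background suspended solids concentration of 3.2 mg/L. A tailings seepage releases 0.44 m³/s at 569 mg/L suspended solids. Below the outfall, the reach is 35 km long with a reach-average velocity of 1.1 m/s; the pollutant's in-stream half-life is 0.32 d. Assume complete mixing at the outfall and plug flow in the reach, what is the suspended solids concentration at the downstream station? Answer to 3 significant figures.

28.9 mg/L

Mass balance: C = (3.650·3.200 + 0.4400·569.0) / 4.090 = 262.0/4.090 = 64.07 mg/L.
Travel time t = 35·1000 / 1.1 = 31820 s = 8.838 h.
Half-life 0.32 d → k = ln 2 / 0.32 = 2.166 d⁻¹.
First-order decay: C = 64.07·exp(−k·t) = 64.07·0.4504 = 28.85 mg/L.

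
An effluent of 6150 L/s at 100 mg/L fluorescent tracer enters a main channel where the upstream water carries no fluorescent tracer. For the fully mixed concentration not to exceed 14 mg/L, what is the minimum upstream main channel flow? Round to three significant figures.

37800 L/s

Set C_mix = 14: (Q·0 + 6150·100.0) / (Q + 6150) = 14
→ Q = 6150·(100.0 − 14)/(14 − 0) = 37780 L/s.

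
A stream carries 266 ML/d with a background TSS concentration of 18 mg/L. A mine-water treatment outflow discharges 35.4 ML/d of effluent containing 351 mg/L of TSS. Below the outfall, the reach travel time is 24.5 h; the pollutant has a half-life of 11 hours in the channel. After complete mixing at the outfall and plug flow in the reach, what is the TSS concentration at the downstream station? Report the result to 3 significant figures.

Mixed concentration C = ΣQC/ΣQ = (266.0·18.00 + 35.40·351.0) / 301.4 = 17210/301.4 = 57.11 mg/L.
Half-life 11 h → k = ln 2 / 11 = 0.06301 h⁻¹ = 1.512 d⁻¹.
First-order decay: C = 57.11·exp(−k·t) = 57.11·0.2136 = 12.20 mg/L.

12.2 mg/L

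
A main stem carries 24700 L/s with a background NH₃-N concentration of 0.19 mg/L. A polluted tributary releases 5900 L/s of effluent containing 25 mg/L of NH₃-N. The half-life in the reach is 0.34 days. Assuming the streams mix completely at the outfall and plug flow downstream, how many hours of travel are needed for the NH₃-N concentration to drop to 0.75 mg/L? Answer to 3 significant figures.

22.3 h

Conservation of mass: C = (24700·0.1900 + 5900·25.00) / 30600 = 152200/30600 = 4.974 mg/L.
Half-life 0.34 d → k = ln 2 / 0.34 = 2.039 d⁻¹.
4.974·exp(−k·t) = 0.75 → t = ln(4.974/0.75)/k = 80180 s = 22.27 h.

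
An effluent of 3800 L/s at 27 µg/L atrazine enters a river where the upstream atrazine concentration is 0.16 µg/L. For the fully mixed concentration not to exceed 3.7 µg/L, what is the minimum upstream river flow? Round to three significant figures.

Set C_mix = 3.7: (Q·0.1600 + 3800·27.00) / (Q + 3800) = 3.7
→ Q = 3800·(27.00 − 3.7)/(3.7 − 0.1600) = 25010 L/s.

25000 L/s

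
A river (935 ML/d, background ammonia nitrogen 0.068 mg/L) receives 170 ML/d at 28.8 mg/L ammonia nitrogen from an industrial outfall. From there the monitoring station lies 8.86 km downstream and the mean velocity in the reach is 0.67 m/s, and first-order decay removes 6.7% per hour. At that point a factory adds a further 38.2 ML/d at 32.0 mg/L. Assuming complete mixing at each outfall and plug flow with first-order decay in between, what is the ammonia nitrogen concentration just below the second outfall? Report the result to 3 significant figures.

Flow-weighted average: C = (935.0·0.06800 + 170.0·28.80) / 1105 = 4960/1105 = 4.488 mg/L; combined flow 1105 ML/d.
Travel time t = 8.86·1000 / 0.67 = 13220 s = 3.673 h.
6.7%/h lost → k = −ln(1 − 0.067) = 0.06935 h⁻¹.
First-order decay: C = 4.488·exp(−k·t) = 4.488·0.7751 = 3.479 mg/L.
Second outfall: C = (1105·3.479 + 38.20·32.00)/1143 = 4.432 mg/L.

4.43 mg/L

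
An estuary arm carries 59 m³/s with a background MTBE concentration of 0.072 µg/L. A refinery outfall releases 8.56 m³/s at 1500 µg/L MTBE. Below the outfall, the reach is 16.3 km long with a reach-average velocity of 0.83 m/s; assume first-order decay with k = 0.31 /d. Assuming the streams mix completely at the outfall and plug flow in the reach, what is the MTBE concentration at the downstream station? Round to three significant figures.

177 µg/L

Flow-weighted average: C = (59.00·0.07200 + 8.560·1500) / 67.56 = 12840/67.56 = 190.1 µg/L.
Travel time t = 16.3·1000 / 0.83 = 19640 s = 5.455 h.
First-order decay: C = 190.1·exp(−k·t) = 190.1·0.9320 = 177.2 µg/L.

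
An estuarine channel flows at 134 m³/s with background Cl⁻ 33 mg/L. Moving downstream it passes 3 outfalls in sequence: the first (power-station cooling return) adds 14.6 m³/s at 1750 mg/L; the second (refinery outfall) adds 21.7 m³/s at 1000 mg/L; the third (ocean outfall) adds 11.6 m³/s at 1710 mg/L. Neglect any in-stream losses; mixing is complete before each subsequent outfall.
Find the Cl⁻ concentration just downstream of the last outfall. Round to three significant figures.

Outfall 1: combined Q = 148.6 m³/s; C = (134.0·33.00 + 14.60·1750)/148.6 = 201.7 mg/L.
Outfall 2: combined Q = 170.3 m³/s; C = (148.6·201.7 + 21.70·1000)/170.3 = 303.4 mg/L.
Outfall 3: combined Q = 181.9 m³/s; C = (170.3·303.4 + 11.60·1710)/181.9 = 393.1 mg/L.

393 mg/L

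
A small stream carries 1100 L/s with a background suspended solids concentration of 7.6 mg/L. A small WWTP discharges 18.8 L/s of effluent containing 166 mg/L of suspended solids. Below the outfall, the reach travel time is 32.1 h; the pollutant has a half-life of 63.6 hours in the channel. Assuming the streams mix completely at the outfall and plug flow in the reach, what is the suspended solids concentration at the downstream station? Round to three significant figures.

After mixing, C = (1100·7.600 + 18.80·166.0) / 1119 = 11480/1119 = 10.26 mg/L.
Half-life 63.6 h → k = ln 2 / 63.6 = 0.01090 h⁻¹ = 0.2616 d⁻¹.
After decay, C = 10.26 × e^(−kt) = 10.26 × 0.7048 = 7.232 mg/L.

7.23 mg/L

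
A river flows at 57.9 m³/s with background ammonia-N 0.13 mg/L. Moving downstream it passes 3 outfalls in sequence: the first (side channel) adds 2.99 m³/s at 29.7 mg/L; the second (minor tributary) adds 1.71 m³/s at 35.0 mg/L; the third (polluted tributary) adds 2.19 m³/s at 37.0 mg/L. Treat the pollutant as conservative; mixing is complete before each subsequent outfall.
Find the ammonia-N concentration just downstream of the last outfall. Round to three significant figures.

Below outfall 1: Q → 60.89 m³/s, C = (57.90·0.1300 + 2.990·29.70)/60.89 = 1.582 mg/L.
Below outfall 2: Q → 62.60 m³/s, C = (60.89·1.582 + 1.710·35.00)/62.60 = 2.495 mg/L.
Below outfall 3: Q → 64.79 m³/s, C = (62.60·2.495 + 2.190·37.00)/64.79 = 3.661 mg/L.

3.66 mg/L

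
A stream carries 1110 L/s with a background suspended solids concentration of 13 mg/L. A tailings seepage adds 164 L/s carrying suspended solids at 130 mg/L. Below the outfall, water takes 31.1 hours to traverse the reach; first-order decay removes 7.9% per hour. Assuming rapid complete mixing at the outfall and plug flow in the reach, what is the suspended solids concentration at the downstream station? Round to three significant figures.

2.17 mg/L

Conservation of mass: C = (1110·13.00 + 164.0·130.0) / 1274 = 35750/1274 = 28.06 mg/L.
7.9%/h lost → k = −ln(1 − 0.079) = 0.08230 h⁻¹.
First-order decay: C = 28.06·exp(−k·t) = 28.06·0.07735 = 2.171 mg/L.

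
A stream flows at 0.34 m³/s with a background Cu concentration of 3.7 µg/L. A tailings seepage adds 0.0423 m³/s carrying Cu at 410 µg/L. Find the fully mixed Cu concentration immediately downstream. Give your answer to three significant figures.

48.7 µg/L

After mixing, C = (0.3400·3.700 + 0.04230·410.0) / 0.3823 = 18.60/0.3823 = 48.66 µg/L.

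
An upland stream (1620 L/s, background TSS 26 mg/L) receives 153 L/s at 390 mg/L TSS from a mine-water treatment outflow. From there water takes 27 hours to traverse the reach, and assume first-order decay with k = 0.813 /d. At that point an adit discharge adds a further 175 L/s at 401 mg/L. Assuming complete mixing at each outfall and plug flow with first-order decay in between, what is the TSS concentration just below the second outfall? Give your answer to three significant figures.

Mass balance: C = (1620·26.00 + 153.0·390.0) / 1773 = 101800/1773 = 57.41 mg/L; combined flow 1773 L/s.
First-order decay: C = 57.41·exp(−k·t) = 57.41·0.4007 = 23.00 mg/L.
Second outfall: C = (1773·23.00 + 175.0·401.0)/1948 = 56.96 mg/L.

57.0 mg/L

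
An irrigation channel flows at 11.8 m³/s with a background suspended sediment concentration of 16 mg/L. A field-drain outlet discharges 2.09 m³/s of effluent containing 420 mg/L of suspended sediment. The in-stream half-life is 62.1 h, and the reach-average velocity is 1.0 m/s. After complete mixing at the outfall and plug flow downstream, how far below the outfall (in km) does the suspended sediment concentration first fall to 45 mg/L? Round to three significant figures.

After mixing, C = (11.80·16.00 + 2.090·420.0) / 13.89 = 1067/13.89 = 76.79 mg/L.
Half-life 62.1 h → k = ln 2 / 62.1 = 0.01116 h⁻¹ = 0.2679 d⁻¹.
Set 76.79·exp(−k·t) = 45 → t = ln(76.79/45)/k = 172400 s = 47.88 h.
Distance = v·t = 1.0·172400 = 172400 m = 172.4 km.

172 km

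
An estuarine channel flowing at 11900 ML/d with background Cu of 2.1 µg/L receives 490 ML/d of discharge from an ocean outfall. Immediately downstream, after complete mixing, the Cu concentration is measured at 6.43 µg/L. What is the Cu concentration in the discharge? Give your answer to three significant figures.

112 µg/L

Mass balance: 11900·2.100 + 490.0·Cₑ = 12390·6.430
→ Cₑ = (12390·6.430 − 11900·2.100) / 490.0 = 111.6 µg/L.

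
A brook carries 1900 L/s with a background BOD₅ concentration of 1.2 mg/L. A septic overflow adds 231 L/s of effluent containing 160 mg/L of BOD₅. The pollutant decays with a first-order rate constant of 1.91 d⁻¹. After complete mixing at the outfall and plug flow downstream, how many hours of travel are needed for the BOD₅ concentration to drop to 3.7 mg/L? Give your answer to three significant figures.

20.2 h

Mass balance: C = (1900·1.200 + 231.0·160.0) / 2131 = 39240/2131 = 18.41 mg/L.
18.41·exp(−k·t) = 3.7 → t = ln(18.41/3.7)/k = 72590 s = 20.16 h.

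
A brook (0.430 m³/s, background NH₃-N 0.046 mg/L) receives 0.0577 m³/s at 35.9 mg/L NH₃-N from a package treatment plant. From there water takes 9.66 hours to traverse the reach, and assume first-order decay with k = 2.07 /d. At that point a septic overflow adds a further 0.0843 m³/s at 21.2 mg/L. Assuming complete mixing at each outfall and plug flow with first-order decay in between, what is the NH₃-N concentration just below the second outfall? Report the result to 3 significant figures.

Flow-weighted average: C = (0.4300·0.04600 + 0.05770·35.90) / 0.4877 = 2.091/0.4877 = 4.288 mg/L; combined flow 0.4877 m³/s.
Applying C = C₀e^(−kt): 4.288 × 0.4347 = 1.864 mg/L.
At the second outfall, C = (0.4877·1.864 + 0.08430·21.20) / (0.4877 + 0.08430) = 4.714 mg/L.

4.71 mg/L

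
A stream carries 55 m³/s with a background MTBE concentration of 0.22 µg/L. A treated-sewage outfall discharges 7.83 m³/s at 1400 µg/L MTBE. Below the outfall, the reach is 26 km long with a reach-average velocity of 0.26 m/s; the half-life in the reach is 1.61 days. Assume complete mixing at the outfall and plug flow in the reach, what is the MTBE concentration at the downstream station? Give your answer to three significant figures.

106 µg/L

After mixing, C = (55.00·0.2200 + 7.830·1400) / 62.83 = 10970/62.83 = 174.7 µg/L.
Travel time t = 26·1000 / 0.26 = 100000 s = 27.78 h.
Half-life 1.61 d → k = ln 2 / 1.61 = 0.4305 d⁻¹.
Applying C = C₀e^(−kt): 174.7 × 0.6076 = 106.1 µg/L.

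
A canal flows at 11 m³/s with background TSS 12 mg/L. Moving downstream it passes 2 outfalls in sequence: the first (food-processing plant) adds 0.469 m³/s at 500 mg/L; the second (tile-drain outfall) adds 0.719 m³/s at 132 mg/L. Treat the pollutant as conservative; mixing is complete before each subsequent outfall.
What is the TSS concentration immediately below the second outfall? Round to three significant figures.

Outfall 1: combined Q = 11.47 m³/s; C = (11.00·12.00 + 0.4690·500.0)/11.47 = 31.96 mg/L.
Outfall 2: combined Q = 12.19 m³/s; C = (11.47·31.96 + 0.7190·132.0)/12.19 = 37.86 mg/L.

37.9 mg/L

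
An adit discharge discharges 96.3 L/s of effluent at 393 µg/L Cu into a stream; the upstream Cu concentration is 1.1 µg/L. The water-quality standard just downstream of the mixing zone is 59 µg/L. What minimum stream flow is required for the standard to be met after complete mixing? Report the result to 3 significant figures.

Set C_mix = 59: (Q·1.100 + 96.30·393.0) / (Q + 96.30) = 59
→ Q = 96.30·(393.0 − 59)/(59 − 1.100) = 555.5 L/s.

556 L/s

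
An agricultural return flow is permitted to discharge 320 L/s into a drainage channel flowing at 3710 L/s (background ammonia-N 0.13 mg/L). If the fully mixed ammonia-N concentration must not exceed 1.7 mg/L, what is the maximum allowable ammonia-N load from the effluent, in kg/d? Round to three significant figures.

550 kg/d

Mass balance at the limit: 3710·0.1300 + 320.0·Cₑ = 4030·1.7 → Cₑ = 19.90 mg/L.
320.0 L/s = 0.3200 m³/s. Load = 0.3200 m³/s × 19.90 g/m³ × 86 400 s/d = 550.3 kg/d.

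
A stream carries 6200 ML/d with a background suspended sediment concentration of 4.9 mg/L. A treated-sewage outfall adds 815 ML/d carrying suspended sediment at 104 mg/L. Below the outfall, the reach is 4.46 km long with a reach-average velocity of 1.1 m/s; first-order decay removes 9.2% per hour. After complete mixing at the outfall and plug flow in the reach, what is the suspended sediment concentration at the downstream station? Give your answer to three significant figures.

14.7 mg/L

Conservation of mass: C = (6200·4.900 + 815.0·104.0) / 7015 = 115100/7015 = 16.41 mg/L.
Travel time t = 4.46·1000 / 1.1 = 4055 s = 1.126 h.
9.2%/h lost → k = −ln(1 − 0.092) = 0.09651 h⁻¹.
First-order decay: C = 16.41·exp(−k·t) = 16.41·0.8970 = 14.72 mg/L.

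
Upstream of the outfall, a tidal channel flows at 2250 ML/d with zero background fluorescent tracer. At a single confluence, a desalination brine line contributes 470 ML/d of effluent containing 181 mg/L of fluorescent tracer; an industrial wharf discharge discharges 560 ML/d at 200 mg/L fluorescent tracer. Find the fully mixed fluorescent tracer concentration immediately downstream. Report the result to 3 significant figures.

60.1 mg/L

Conservation of mass: C = (2250·0 + 470.0·181.0 + 560.0·200.0) / 3280 = 197100/3280 = 60.08 mg/L.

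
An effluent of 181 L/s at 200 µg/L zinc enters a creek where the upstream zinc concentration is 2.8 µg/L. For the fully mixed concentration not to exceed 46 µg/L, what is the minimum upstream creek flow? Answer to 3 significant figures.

Set C_mix = 46: (Q·2.800 + 181.0·200.0) / (Q + 181.0) = 46
→ Q = 181.0·(200.0 − 46)/(46 − 2.800) = 645.2 L/s.

645 L/s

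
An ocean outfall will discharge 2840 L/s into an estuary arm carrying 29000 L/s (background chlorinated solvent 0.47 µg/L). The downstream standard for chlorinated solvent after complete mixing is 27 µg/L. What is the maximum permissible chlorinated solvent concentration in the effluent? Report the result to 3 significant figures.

At the limit, (Qr·Cr + Qe·Cₑ)/(Qr + Qe) = 27:
Cₑ = (31840·27 − 29000·0.4700) / 2840 = 297.9 µg/L.

298 µg/L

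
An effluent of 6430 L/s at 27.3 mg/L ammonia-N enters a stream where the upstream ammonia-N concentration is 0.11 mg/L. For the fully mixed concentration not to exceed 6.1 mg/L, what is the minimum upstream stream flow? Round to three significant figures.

22800 L/s

Set C_mix = 6.1: (Q·0.1100 + 6430·27.30) / (Q + 6430) = 6.1
→ Q = 6430·(27.30 − 6.1)/(6.1 − 0.1100) = 22760 L/s.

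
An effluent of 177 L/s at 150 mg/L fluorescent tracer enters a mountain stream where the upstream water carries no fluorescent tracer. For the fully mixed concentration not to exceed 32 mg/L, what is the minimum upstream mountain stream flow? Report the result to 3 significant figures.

653 L/s

Set C_mix = 32: (Q·0 + 177.0·150.0) / (Q + 177.0) = 32
→ Q = 177.0·(150.0 − 32)/(32 − 0) = 652.7 L/s.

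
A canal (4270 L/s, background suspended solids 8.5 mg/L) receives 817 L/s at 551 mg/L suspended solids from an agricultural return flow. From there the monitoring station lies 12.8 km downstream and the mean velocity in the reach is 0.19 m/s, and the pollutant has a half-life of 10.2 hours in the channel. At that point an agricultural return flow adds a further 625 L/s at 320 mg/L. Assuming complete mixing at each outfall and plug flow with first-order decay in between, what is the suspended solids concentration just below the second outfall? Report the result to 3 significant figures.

58.9 mg/L

Flow-weighted average: C = (4270·8.500 + 817.0·551.0) / 5087 = 486500/5087 = 95.63 mg/L; combined flow 5087 L/s.
Travel time t = 12.8·1000 / 0.19 = 67370 s = 18.71 h.
Half-life 10.2 h → k = ln 2 / 10.2 = 0.06796 h⁻¹ = 1.631 d⁻¹.
Decay over the reach: 95.63·exp(−kt) = 95.63·0.2804 = 26.81 mg/L.
At the second outfall, C = (5087·26.81 + 625.0·320.0) / (5087 + 625.0) = 58.89 mg/L.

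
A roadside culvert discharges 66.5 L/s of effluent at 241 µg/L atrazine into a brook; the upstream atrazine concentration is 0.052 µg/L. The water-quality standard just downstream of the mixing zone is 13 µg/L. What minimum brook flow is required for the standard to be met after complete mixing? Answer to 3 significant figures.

Set C_mix = 13: (Q·0.05200 + 66.50·241.0) / (Q + 66.50) = 13
→ Q = 66.50·(241.0 − 13)/(13 − 0.05200) = 1171 L/s.

1170 L/s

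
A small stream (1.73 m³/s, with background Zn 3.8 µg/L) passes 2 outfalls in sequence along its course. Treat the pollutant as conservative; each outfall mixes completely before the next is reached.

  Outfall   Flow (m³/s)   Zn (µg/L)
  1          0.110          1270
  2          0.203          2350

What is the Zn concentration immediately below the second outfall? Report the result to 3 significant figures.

305 µg/L

Outfall 1: combined Q = 1.840 m³/s; C = (1.730·3.800 + 0.1100·1270)/1.840 = 79.50 µg/L.
Outfall 2: combined Q = 2.043 m³/s; C = (1.840·79.50 + 0.2030·2350)/2.043 = 305.1 µg/L.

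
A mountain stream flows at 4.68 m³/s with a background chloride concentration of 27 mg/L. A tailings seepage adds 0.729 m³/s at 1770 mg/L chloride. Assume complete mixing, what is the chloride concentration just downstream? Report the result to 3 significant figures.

262 mg/L

Mixed concentration C = ΣQC/ΣQ = (4.680·27.00 + 0.7290·1770) / 5.409 = 1417/5.409 = 261.9 mg/L.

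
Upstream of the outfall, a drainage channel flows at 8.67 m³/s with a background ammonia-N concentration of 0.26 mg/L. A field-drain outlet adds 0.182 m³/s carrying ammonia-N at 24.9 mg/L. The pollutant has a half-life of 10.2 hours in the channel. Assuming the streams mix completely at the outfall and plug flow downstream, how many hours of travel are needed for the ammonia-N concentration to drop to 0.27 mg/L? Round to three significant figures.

15.4 h

Mass balance: C = (8.670·0.2600 + 0.1820·24.90) / 8.852 = 6.786/8.852 = 0.7666 mg/L.
Half-life 10.2 h → k = ln 2 / 10.2 = 0.06796 h⁻¹ = 1.631 d⁻¹.
0.7666·exp(−k·t) = 0.27 → t = ln(0.7666/0.27)/k = 55280 s = 15.36 h.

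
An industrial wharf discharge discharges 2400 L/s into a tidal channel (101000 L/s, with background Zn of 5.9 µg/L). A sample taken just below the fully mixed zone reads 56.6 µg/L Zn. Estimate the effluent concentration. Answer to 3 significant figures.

2190 µg/L

Mass balance: 101000·5.900 + 2400·Cₑ = 103400·56.60
→ Cₑ = (103400·56.60 − 101000·5.900) / 2400 = 2190 µg/L.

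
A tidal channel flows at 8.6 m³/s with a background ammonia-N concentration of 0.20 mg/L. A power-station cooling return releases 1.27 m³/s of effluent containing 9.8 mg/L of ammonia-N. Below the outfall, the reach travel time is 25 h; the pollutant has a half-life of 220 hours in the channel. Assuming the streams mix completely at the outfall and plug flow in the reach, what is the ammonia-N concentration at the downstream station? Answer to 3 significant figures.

Flow-weighted average: C = (8.600·0.2000 + 1.270·9.800) / 9.870 = 14.17/9.870 = 1.435 mg/L.
Half-life 220 h → k = ln 2 / 220 = 0.003151 h⁻¹ = 0.07562 d⁻¹.
Applying C = C₀e^(−kt): 1.435 × 0.9243 = 1.327 mg/L.

1.33 mg/L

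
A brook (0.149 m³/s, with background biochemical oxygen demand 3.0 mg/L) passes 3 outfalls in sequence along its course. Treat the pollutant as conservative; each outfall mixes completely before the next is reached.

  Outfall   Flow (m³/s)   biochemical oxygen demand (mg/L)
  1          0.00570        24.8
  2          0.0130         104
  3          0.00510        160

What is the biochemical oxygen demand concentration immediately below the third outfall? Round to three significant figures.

16.0 mg/L

Below outfall 1: Q → 0.1547 m³/s, C = (0.1490·3.000 + 0.005700·24.80)/0.1547 = 3.803 mg/L.
Below outfall 2: Q → 0.1677 m³/s, C = (0.1547·3.803 + 0.01300·104.0)/0.1677 = 11.57 mg/L.
Below outfall 3: Q → 0.1728 m³/s, C = (0.1677·11.57 + 0.005100·160.0)/0.1728 = 15.95 mg/L.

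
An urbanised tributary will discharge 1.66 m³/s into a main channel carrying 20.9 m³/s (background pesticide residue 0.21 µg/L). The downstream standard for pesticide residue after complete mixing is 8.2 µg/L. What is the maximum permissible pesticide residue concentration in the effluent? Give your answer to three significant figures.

109 µg/L

At the limit, (Qr·Cr + Qe·Cₑ)/(Qr + Qe) = 8.2:
Cₑ = (22.56·8.2 − 20.90·0.2100) / 1.660 = 108.8 µg/L.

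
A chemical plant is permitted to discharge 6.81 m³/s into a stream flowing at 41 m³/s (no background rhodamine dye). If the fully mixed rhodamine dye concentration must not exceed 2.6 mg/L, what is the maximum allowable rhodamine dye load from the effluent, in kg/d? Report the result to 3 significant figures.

Mass balance at the limit: 41.00·0 + 6.810·Cₑ = 47.81·2.6 → Cₑ = 18.25 mg/L.
Load = 6.810 m³/s × 18.25 g/m³ × 86 400 s/d = 10740 kg/d.

10700 kg/d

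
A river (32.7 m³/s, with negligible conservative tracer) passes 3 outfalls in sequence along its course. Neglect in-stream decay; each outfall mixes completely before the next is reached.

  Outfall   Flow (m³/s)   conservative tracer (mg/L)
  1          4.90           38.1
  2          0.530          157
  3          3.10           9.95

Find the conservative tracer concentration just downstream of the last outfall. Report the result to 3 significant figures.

7.29 mg/L

After outfall 1: Q = 32.70 + 4.900 = 37.60 m³/s; C = (32.70·0 + 4.900·38.10)/37.60 = 4.965 mg/L.
After outfall 2: Q = 37.60 + 0.5300 = 38.13 m³/s; C = (37.60·4.965 + 0.5300·157.0)/38.13 = 7.078 mg/L.
After outfall 3: Q = 38.13 + 3.100 = 41.23 m³/s; C = (38.13·7.078 + 3.100·9.950)/41.23 = 7.294 mg/L.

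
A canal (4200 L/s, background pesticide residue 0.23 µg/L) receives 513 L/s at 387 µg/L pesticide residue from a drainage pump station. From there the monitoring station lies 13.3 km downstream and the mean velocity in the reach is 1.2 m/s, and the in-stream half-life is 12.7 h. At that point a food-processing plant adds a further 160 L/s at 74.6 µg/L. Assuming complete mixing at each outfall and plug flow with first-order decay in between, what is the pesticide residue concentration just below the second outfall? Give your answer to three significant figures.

Mixed concentration C = ΣQC/ΣQ = (4200·0.2300 + 513.0·387.0) / 4713 = 199500/4713 = 42.33 µg/L; combined flow 4713 L/s.
Travel time t = 13.3·1000 / 1.2 = 11080 s = 3.079 h.
Half-life 12.7 h → k = ln 2 / 12.7 = 0.05458 h⁻¹ = 1.310 d⁻¹.
First-order decay: C = 42.33·exp(−k·t) = 42.33·0.8453 = 35.78 µg/L.
At the second outfall, C = (4713·35.78 + 160.0·74.60) / (4713 + 160.0) = 37.06 µg/L.

37.1 µg/L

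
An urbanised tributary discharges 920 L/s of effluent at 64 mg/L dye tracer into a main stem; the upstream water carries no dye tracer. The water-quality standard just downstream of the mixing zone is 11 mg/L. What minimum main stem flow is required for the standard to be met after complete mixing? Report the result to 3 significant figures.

Set C_mix = 11: (Q·0 + 920.0·64.00) / (Q + 920.0) = 11
→ Q = 920.0·(64.00 − 11)/(11 − 0) = 4433 L/s.

4430 L/s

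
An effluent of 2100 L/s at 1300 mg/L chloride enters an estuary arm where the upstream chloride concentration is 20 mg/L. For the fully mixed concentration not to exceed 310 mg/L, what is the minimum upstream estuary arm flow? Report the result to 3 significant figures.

7170 L/s

Set C_mix = 310: (Q·20.00 + 2100·1300) / (Q + 2100) = 310
→ Q = 2100·(1300 − 310)/(310 − 20.00) = 7169 L/s.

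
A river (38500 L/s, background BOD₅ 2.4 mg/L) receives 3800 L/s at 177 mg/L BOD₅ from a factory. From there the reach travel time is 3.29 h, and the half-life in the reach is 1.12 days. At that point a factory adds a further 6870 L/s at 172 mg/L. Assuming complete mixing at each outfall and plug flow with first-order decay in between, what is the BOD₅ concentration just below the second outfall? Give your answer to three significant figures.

Conservation of mass: C = (38500·2.400 + 3800·177.0) / 42300 = 765000/42300 = 18.09 mg/L; combined flow 42300 L/s.
Half-life 1.12 d → k = ln 2 / 1.12 = 0.6189 d⁻¹.
Decay over the reach: 18.09·exp(−kt) = 18.09·0.9187 = 16.61 mg/L.
At the second outfall, C = (42300·16.61 + 6870·172.0) / (42300 + 6870) = 38.32 mg/L.

38.3 mg/L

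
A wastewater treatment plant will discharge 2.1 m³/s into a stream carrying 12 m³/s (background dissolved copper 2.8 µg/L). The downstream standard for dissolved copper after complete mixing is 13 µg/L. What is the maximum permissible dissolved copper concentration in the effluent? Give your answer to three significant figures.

71.3 µg/L

At the limit, (Qr·Cr + Qe·Cₑ)/(Qr + Qe) = 13:
Cₑ = (14.10·13 − 12.00·2.800) / 2.100 = 71.29 µg/L.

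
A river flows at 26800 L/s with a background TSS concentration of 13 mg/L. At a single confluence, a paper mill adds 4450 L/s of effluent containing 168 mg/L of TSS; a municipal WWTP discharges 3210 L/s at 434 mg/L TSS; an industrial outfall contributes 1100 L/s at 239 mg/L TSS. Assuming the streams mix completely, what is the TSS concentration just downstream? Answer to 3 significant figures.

Mixed concentration C = ΣQC/ΣQ = (26800·13.00 + 4450·168.0 + 3210·434.0 + 1100·239.0) / 35560 = 2752000/35560 = 77.39 mg/L.

77.4 mg/L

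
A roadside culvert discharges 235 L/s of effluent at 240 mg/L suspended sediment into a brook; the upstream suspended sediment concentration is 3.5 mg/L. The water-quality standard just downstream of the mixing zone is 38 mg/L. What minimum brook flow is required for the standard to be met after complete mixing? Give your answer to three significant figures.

1380 L/s

Set C_mix = 38: (Q·3.500 + 235.0·240.0) / (Q + 235.0) = 38
→ Q = 235.0·(240.0 − 38)/(38 − 3.500) = 1376 L/s.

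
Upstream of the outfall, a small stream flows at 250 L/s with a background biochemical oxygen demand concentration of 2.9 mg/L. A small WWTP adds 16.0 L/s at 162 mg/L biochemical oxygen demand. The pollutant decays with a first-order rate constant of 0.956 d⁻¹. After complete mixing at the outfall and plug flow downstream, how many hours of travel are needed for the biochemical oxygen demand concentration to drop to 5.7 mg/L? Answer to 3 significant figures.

19.7 h

Mass balance: C = (250.0·2.900 + 16.00·162.0) / 266.0 = 3317/266.0 = 12.47 mg/L.
12.47·exp(−k·t) = 5.7 → t = ln(12.47/5.7)/k = 70750 s = 19.65 h.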